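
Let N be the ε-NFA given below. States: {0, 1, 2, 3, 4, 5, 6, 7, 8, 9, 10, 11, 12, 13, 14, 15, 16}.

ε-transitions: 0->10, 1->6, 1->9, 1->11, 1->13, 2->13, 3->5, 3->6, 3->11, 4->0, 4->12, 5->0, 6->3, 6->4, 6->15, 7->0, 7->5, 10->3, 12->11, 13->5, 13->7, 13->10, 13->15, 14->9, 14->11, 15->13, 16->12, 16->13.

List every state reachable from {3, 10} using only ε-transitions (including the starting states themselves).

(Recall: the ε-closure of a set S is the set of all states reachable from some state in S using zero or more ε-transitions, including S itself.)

Start with {3, 10}.
From 3 via ε: add 5, 6, 11.
From 5 via ε: add 0.
From 6 via ε: add 4, 15.
From 4 via ε: add 12.
From 15 via ε: add 13.
From 13 via ε: add 7.
No new states can be added; the closed set is {0, 3, 4, 5, 6, 7, 10, 11, 12, 13, 15}.

{0, 3, 4, 5, 6, 7, 10, 11, 12, 13, 15}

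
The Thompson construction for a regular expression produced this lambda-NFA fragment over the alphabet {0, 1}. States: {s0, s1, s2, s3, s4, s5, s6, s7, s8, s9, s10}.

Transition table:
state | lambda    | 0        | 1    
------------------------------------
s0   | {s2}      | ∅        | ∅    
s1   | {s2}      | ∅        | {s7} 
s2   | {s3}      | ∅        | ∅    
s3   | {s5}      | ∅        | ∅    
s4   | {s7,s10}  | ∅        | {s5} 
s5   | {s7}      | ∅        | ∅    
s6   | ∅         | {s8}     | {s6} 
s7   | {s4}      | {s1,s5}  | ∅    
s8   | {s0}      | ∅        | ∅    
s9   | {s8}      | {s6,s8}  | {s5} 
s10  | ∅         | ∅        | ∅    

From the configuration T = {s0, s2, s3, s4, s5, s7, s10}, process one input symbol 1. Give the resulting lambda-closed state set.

{s4, s5, s7, s10}

s4 on 1 → {s5}.
No 1-transition from s0, s2, s3, s5, s7, s10.
Union after reading 1: {s5}.
Now take the lambda-closure:
From s5 via lambda: add s7.
From s7 via lambda: add s4.
From s4 via lambda: add s10.
No new states can be added; the closed set is {s4, s5, s7, s10}.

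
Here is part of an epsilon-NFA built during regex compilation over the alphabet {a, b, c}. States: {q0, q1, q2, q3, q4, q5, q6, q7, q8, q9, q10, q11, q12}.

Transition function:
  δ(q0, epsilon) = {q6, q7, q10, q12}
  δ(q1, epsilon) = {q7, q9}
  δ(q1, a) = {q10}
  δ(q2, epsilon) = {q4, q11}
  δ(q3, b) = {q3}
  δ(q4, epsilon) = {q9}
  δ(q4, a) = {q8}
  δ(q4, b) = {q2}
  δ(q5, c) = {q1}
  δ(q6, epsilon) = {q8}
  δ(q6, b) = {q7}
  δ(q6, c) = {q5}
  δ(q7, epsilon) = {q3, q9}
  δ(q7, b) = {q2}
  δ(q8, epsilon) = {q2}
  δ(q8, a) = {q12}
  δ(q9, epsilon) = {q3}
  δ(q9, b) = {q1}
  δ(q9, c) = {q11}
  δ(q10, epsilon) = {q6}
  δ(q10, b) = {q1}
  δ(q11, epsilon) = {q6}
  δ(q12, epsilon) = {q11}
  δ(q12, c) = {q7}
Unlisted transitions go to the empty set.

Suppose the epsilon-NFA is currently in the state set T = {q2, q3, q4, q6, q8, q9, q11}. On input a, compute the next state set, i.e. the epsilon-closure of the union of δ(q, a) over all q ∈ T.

{q2, q3, q4, q6, q8, q9, q11, q12}

q4 on a → {q8}.
q8 on a → {q12}.
No a-transition from q2, q3, q6, q9, q11.
Union after reading a: {q8, q12}.
Now take the epsilon-closure:
From q8 via epsilon: add q2.
From q12 via epsilon: add q11.
From q2 via epsilon: add q4.
From q11 via epsilon: add q6.
From q4 via epsilon: add q9.
From q9 via epsilon: add q3.
No new states can be added; the closed set is {q2, q3, q4, q6, q8, q9, q11, q12}.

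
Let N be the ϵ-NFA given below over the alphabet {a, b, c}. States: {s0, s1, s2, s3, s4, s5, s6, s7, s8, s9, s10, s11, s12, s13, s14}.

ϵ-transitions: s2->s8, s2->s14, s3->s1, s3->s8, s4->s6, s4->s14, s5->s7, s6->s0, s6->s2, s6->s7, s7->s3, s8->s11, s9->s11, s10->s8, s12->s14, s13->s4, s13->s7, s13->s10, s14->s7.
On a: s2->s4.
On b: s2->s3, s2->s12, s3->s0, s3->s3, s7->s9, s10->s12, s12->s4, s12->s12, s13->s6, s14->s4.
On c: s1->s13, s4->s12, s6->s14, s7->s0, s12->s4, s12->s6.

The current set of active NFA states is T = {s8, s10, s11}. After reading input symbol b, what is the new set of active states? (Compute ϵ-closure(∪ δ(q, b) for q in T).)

{s1, s3, s7, s8, s11, s12, s14}

s10 on b → {s12}.
No b-transition from s8, s11.
Union after reading b: {s12}.
Now take the ϵ-closure:
From s12 via ϵ: add s14.
From s14 via ϵ: add s7.
From s7 via ϵ: add s3.
From s3 via ϵ: add s1, s8.
From s8 via ϵ: add s11.
No new states can be added; the closed set is {s1, s3, s7, s8, s11, s12, s14}.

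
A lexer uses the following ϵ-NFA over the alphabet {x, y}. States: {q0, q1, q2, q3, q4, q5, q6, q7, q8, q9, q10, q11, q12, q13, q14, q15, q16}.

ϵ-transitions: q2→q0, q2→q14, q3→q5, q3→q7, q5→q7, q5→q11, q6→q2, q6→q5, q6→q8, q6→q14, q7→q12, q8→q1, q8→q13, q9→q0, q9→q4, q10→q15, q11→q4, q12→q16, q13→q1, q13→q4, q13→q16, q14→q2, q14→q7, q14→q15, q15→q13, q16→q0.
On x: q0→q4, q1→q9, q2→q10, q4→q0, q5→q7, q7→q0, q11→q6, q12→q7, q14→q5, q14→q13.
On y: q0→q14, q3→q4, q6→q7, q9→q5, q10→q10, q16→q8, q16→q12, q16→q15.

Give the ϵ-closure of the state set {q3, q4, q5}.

{q0, q3, q4, q5, q7, q11, q12, q16}

Start with {q3, q4, q5}.
From q3 via ϵ: add q7.
From q5 via ϵ: add q11.
From q7 via ϵ: add q12.
From q12 via ϵ: add q16.
From q16 via ϵ: add q0.
No new states can be added; the closed set is {q0, q3, q4, q5, q7, q11, q12, q16}.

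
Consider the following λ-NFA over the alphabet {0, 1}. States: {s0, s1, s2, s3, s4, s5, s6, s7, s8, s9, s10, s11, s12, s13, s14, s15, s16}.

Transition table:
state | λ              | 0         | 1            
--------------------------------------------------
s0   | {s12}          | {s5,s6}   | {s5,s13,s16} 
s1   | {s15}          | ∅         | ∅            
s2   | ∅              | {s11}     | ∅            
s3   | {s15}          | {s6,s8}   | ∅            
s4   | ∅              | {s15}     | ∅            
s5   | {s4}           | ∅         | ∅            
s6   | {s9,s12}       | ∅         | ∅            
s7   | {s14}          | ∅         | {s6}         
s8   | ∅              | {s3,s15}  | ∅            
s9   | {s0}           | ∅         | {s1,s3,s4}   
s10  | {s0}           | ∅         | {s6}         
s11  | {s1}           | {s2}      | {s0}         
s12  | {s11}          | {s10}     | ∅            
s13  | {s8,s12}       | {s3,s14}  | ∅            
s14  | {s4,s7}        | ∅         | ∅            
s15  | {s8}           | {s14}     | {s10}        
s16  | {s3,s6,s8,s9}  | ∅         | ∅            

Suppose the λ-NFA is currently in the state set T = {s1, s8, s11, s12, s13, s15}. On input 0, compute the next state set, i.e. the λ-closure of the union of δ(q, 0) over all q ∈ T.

{s0, s1, s2, s3, s4, s7, s8, s10, s11, s12, s14, s15}

s8 on 0 → {s3, s15}.
s11 on 0 → {s2}.
s12 on 0 → {s10}.
s13 on 0 → {s3, s14}.
s15 on 0 → {s14}.
No 0-transition from s1.
Union after reading 0: {s2, s3, s10, s14, s15}.
Now take the λ-closure:
From s10 via λ: add s0.
From s14 via λ: add s4, s7.
From s15 via λ: add s8.
From s0 via λ: add s12.
From s12 via λ: add s11.
From s11 via λ: add s1.
No new states can be added; the closed set is {s0, s1, s2, s3, s4, s7, s8, s10, s11, s12, s14, s15}.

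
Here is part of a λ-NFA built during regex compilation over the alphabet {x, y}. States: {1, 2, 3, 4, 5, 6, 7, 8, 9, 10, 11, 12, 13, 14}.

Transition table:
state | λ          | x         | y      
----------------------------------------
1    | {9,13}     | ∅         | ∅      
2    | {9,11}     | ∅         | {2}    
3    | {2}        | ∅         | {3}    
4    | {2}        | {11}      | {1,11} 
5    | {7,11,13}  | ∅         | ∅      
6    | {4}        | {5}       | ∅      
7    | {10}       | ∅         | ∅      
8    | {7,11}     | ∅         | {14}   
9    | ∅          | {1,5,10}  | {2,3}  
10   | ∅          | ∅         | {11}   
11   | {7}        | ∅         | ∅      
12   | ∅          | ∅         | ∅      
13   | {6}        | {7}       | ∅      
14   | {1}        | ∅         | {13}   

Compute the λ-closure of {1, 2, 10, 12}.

Start with {1, 2, 10, 12}.
From 1 via λ: add 9, 13.
From 2 via λ: add 11.
From 11 via λ: add 7.
From 13 via λ: add 6.
From 6 via λ: add 4.
No new states can be added; the closed set is {1, 2, 4, 6, 7, 9, 10, 11, 12, 13}.

{1, 2, 4, 6, 7, 9, 10, 11, 12, 13}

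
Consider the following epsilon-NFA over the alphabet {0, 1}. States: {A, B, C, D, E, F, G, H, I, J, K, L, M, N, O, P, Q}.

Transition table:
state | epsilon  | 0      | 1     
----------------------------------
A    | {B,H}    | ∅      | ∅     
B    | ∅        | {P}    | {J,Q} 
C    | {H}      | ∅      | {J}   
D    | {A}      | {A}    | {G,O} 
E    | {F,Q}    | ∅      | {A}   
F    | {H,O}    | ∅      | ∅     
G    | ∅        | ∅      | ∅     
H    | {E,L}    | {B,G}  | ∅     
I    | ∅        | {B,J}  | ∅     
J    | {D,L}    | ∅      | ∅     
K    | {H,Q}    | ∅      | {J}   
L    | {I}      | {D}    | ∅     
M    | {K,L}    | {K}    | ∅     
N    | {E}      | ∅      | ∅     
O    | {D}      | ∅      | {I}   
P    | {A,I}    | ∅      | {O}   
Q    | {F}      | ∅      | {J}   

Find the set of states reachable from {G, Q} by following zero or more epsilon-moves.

Start with {G, Q}.
From Q via epsilon: add F.
From F via epsilon: add H, O.
From H via epsilon: add E, L.
From O via epsilon: add D.
From D via epsilon: add A.
From L via epsilon: add I.
From A via epsilon: add B.
No new states can be added; the closed set is {A, B, D, E, F, G, H, I, L, O, Q}.

{A, B, D, E, F, G, H, I, L, O, Q}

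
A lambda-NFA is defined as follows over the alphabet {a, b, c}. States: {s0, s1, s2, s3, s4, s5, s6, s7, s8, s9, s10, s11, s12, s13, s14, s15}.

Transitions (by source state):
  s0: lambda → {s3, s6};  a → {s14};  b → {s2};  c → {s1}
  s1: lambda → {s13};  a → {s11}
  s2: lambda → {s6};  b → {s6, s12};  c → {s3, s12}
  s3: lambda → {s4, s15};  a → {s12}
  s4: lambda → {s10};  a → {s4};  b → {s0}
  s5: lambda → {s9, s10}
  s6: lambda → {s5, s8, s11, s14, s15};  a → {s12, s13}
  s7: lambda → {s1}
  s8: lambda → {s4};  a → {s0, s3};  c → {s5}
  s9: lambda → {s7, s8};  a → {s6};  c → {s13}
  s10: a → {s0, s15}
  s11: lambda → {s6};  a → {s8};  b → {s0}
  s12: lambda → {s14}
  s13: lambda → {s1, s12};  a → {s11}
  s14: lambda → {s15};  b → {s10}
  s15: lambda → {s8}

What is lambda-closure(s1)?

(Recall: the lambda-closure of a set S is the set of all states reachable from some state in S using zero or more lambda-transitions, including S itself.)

Start with {s1}.
From s1 via lambda: add s13.
From s13 via lambda: add s12.
From s12 via lambda: add s14.
From s14 via lambda: add s15.
From s15 via lambda: add s8.
From s8 via lambda: add s4.
From s4 via lambda: add s10.
No new states can be added; the closed set is {s1, s4, s8, s10, s12, s13, s14, s15}.

{s1, s4, s8, s10, s12, s13, s14, s15}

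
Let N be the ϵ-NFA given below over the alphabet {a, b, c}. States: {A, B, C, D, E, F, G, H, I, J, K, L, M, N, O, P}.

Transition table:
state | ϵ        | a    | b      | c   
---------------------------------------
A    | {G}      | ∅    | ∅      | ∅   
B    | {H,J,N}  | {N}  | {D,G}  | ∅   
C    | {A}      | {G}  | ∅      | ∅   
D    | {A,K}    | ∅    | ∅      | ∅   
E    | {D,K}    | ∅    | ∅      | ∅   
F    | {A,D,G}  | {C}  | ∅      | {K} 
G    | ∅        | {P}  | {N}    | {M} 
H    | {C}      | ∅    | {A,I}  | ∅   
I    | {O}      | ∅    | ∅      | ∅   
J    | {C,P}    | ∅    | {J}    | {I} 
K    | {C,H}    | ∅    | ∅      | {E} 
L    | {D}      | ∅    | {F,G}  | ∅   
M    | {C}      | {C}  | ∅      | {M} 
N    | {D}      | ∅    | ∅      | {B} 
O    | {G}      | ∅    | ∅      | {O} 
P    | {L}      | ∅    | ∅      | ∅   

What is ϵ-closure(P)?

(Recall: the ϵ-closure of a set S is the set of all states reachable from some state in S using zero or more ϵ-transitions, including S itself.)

Start with {P}.
From P via ϵ: add L.
From L via ϵ: add D.
From D via ϵ: add A, K.
From A via ϵ: add G.
From K via ϵ: add C, H.
No new states can be added; the closed set is {A, C, D, G, H, K, L, P}.

{A, C, D, G, H, K, L, P}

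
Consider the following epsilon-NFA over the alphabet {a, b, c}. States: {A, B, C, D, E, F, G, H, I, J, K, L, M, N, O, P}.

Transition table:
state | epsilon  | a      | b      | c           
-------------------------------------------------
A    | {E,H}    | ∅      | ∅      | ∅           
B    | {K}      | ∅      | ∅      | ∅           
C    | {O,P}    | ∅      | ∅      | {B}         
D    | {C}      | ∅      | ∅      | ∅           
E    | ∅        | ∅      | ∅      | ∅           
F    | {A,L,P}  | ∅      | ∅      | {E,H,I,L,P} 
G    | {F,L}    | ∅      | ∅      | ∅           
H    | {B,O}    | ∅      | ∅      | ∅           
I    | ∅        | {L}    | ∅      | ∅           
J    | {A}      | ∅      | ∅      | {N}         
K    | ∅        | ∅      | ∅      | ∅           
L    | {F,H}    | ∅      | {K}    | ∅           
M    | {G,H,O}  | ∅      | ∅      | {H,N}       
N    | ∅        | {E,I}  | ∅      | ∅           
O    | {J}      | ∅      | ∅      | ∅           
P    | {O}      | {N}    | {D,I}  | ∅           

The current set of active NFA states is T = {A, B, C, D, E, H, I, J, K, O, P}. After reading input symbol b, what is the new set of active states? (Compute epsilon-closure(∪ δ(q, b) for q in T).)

P on b → {D, I}.
No b-transition from A, B, C, D, E, H, I, J, K, O.
Union after reading b: {D, I}.
Now take the epsilon-closure:
From D via epsilon: add C.
From C via epsilon: add O, P.
From O via epsilon: add J.
From J via epsilon: add A.
From A via epsilon: add E, H.
From H via epsilon: add B.
From B via epsilon: add K.
No new states can be added; the closed set is {A, B, C, D, E, H, I, J, K, O, P}.

{A, B, C, D, E, H, I, J, K, O, P}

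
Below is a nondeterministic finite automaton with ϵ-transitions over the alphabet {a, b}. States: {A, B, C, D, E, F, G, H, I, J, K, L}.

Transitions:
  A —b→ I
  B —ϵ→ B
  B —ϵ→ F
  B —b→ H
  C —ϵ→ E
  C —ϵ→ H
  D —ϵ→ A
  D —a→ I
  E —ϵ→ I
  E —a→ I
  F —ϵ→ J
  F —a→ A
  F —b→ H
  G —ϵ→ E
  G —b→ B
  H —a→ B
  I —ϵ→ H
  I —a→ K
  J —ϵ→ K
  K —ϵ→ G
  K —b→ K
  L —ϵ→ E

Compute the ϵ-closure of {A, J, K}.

{A, E, G, H, I, J, K}

Start with {A, J, K}.
From K via ϵ: add G.
From G via ϵ: add E.
From E via ϵ: add I.
From I via ϵ: add H.
No new states can be added; the closed set is {A, E, G, H, I, J, K}.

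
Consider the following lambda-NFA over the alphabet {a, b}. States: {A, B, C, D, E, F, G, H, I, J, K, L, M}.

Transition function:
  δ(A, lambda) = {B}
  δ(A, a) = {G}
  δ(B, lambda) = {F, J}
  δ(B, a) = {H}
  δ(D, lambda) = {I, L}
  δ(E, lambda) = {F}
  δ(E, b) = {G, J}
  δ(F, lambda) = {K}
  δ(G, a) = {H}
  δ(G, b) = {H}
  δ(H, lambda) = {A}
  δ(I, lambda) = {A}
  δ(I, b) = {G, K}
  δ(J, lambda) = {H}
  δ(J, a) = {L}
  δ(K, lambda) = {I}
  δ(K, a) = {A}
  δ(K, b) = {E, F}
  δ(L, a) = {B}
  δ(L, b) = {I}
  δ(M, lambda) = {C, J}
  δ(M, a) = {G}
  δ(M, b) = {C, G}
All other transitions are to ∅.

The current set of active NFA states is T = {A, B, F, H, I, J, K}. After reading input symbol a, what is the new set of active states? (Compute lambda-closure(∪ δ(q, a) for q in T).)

{A, B, F, G, H, I, J, K, L}

A on a → {G}.
B on a → {H}.
J on a → {L}.
K on a → {A}.
No a-transition from F, H, I.
Union after reading a: {A, G, H, L}.
Now take the lambda-closure:
From A via lambda: add B.
From B via lambda: add F, J.
From F via lambda: add K.
From K via lambda: add I.
No new states can be added; the closed set is {A, B, F, G, H, I, J, K, L}.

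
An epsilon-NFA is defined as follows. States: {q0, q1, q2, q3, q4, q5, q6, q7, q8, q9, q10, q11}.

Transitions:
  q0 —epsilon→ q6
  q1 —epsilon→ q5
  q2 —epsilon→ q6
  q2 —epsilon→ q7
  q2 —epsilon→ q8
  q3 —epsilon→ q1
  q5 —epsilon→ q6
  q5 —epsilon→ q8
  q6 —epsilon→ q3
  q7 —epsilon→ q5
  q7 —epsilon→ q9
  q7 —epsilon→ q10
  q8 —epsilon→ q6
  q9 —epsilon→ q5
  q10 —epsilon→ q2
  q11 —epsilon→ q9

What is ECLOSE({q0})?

Start with {q0}.
From q0 via epsilon: add q6.
From q6 via epsilon: add q3.
From q3 via epsilon: add q1.
From q1 via epsilon: add q5.
From q5 via epsilon: add q8.
No new states can be added; the closed set is {q0, q1, q3, q5, q6, q8}.

{q0, q1, q3, q5, q6, q8}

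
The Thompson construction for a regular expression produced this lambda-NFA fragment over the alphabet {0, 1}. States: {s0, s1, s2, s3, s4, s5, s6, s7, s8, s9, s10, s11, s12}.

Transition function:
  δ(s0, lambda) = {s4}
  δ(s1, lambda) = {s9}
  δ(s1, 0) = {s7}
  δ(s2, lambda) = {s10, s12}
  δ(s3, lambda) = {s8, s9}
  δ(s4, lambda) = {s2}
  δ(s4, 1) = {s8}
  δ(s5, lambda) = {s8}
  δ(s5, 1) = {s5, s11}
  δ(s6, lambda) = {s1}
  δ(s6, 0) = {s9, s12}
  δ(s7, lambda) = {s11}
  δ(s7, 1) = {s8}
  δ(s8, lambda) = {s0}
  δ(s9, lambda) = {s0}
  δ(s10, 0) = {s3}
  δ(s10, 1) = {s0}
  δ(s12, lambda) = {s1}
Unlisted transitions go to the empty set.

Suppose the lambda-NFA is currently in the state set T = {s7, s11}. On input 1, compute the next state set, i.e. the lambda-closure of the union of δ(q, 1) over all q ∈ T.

s7 on 1 → {s8}.
No 1-transition from s11.
Union after reading 1: {s8}.
Now take the lambda-closure:
From s8 via lambda: add s0.
From s0 via lambda: add s4.
From s4 via lambda: add s2.
From s2 via lambda: add s10, s12.
From s12 via lambda: add s1.
From s1 via lambda: add s9.
No new states can be added; the closed set is {s0, s1, s2, s4, s8, s9, s10, s12}.

{s0, s1, s2, s4, s8, s9, s10, s12}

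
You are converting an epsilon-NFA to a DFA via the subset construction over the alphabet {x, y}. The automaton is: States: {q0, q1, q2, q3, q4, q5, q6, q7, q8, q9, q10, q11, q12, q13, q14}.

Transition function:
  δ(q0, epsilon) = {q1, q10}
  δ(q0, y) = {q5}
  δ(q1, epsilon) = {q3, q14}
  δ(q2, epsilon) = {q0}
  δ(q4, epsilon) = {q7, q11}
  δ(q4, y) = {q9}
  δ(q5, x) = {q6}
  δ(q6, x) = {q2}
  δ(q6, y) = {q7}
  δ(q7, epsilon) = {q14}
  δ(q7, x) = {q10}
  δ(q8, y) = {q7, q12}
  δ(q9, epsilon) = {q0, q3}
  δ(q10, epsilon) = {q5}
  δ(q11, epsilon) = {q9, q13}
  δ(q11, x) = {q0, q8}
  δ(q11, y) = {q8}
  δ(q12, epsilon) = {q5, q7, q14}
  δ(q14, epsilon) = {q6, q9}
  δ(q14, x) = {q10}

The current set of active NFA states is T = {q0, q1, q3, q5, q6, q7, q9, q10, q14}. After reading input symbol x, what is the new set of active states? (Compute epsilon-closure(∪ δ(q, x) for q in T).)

{q0, q1, q2, q3, q5, q6, q9, q10, q14}

q5 on x → {q6}.
q6 on x → {q2}.
q7 on x → {q10}.
q14 on x → {q10}.
No x-transition from q0, q1, q3, q9, q10.
Union after reading x: {q2, q6, q10}.
Now take the epsilon-closure:
From q2 via epsilon: add q0.
From q10 via epsilon: add q5.
From q0 via epsilon: add q1.
From q1 via epsilon: add q3, q14.
From q14 via epsilon: add q9.
No new states can be added; the closed set is {q0, q1, q2, q3, q5, q6, q9, q10, q14}.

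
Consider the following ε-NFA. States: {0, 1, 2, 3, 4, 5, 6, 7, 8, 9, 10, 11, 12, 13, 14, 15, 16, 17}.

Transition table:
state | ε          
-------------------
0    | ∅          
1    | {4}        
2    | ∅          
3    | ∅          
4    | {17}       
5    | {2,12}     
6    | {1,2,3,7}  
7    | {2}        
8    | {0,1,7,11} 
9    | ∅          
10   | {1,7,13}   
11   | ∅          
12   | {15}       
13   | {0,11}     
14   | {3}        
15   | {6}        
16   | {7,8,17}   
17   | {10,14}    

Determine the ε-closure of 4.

{0, 1, 2, 3, 4, 7, 10, 11, 13, 14, 17}

Start with {4}.
From 4 via ε: add 17.
From 17 via ε: add 10, 14.
From 10 via ε: add 1, 7, 13.
From 14 via ε: add 3.
From 7 via ε: add 2.
From 13 via ε: add 0, 11.
No new states can be added; the closed set is {0, 1, 2, 3, 4, 7, 10, 11, 13, 14, 17}.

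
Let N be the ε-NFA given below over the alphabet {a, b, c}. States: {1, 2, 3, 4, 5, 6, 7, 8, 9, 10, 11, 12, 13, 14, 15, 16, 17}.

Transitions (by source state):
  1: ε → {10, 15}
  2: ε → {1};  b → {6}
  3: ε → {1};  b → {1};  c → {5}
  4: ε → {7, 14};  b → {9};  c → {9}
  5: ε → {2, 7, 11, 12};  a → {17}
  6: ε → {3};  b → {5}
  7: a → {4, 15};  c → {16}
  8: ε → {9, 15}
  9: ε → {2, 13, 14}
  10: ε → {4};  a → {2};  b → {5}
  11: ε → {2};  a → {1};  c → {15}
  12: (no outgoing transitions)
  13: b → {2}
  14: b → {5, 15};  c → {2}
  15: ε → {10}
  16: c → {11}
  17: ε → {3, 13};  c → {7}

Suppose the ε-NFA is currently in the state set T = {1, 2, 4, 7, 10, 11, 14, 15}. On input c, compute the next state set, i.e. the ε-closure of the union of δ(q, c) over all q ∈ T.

4 on c → {9}.
7 on c → {16}.
11 on c → {15}.
14 on c → {2}.
No c-transition from 1, 2, 10, 15.
Union after reading c: {2, 9, 15, 16}.
Now take the ε-closure:
From 2 via ε: add 1.
From 9 via ε: add 13, 14.
From 15 via ε: add 10.
From 10 via ε: add 4.
From 4 via ε: add 7.
No new states can be added; the closed set is {1, 2, 4, 7, 9, 10, 13, 14, 15, 16}.

{1, 2, 4, 7, 9, 10, 13, 14, 15, 16}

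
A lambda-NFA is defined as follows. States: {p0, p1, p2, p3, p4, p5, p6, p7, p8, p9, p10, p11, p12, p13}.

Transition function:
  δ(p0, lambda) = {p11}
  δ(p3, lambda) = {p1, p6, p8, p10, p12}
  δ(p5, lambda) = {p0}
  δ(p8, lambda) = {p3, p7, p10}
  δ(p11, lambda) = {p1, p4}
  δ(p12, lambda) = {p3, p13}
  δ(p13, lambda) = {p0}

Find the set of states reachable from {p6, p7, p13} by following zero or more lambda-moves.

{p0, p1, p4, p6, p7, p11, p13}

Start with {p6, p7, p13}.
From p13 via lambda: add p0.
From p0 via lambda: add p11.
From p11 via lambda: add p1, p4.
No new states can be added; the closed set is {p0, p1, p4, p6, p7, p11, p13}.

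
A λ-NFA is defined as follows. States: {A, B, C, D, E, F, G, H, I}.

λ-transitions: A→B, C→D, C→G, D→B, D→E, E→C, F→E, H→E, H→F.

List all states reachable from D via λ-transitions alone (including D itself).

Start with {D}.
From D via λ: add B, E.
From E via λ: add C.
From C via λ: add G.
No new states can be added; the closed set is {B, C, D, E, G}.

{B, C, D, E, G}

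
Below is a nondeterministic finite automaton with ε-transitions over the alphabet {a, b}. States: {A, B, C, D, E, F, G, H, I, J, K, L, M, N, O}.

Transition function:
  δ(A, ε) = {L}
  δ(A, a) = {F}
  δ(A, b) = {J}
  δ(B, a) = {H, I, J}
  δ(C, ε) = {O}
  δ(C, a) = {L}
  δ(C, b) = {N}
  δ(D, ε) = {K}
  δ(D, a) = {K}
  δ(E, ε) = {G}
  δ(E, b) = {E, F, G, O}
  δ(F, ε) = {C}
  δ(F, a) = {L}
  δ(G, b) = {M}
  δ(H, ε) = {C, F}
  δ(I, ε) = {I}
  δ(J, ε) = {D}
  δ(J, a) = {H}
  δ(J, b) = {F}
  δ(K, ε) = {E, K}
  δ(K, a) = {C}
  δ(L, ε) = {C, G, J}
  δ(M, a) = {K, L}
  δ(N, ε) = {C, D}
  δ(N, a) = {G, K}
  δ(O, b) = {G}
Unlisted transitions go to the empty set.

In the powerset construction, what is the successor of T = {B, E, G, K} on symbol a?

{C, D, E, F, G, H, I, J, K, O}

B on a → {H, I, J}.
K on a → {C}.
No a-transition from E, G.
Union after reading a: {C, H, I, J}.
Now take the ε-closure:
From C via ε: add O.
From H via ε: add F.
From J via ε: add D.
From D via ε: add K.
From K via ε: add E.
From E via ε: add G.
No new states can be added; the closed set is {C, D, E, F, G, H, I, J, K, O}.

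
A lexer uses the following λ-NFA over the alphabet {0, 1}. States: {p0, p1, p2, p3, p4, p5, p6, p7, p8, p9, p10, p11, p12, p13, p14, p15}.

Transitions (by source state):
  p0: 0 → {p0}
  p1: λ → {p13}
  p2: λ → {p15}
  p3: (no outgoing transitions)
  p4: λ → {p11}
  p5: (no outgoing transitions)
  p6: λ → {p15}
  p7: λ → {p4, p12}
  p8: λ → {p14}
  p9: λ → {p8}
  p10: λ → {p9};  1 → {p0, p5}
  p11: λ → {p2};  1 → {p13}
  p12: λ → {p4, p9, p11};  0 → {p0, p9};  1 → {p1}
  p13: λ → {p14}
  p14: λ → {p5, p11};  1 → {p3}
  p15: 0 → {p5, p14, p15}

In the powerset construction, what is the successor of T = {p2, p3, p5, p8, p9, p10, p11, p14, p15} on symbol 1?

{p0, p2, p3, p5, p11, p13, p14, p15}

p10 on 1 → {p0, p5}.
p11 on 1 → {p13}.
p14 on 1 → {p3}.
No 1-transition from p2, p3, p5, p8, p9, p15.
Union after reading 1: {p0, p3, p5, p13}.
Now take the λ-closure:
From p13 via λ: add p14.
From p14 via λ: add p11.
From p11 via λ: add p2.
From p2 via λ: add p15.
No new states can be added; the closed set is {p0, p2, p3, p5, p11, p13, p14, p15}.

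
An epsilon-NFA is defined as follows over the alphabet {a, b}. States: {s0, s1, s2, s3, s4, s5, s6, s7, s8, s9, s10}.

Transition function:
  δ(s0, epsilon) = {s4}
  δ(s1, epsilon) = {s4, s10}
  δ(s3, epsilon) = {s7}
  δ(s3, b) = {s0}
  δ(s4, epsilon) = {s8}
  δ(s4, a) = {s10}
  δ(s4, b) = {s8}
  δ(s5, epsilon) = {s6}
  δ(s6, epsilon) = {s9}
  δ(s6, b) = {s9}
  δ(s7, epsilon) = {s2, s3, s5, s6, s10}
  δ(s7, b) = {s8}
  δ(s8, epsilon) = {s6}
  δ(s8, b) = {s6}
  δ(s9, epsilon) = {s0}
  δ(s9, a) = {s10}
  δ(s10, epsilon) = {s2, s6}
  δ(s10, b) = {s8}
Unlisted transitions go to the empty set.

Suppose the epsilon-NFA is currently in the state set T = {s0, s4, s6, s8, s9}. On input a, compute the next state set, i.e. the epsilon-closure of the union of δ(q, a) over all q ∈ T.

{s0, s2, s4, s6, s8, s9, s10}

s4 on a → {s10}.
s9 on a → {s10}.
No a-transition from s0, s6, s8.
Union after reading a: {s10}.
Now take the epsilon-closure:
From s10 via epsilon: add s2, s6.
From s6 via epsilon: add s9.
From s9 via epsilon: add s0.
From s0 via epsilon: add s4.
From s4 via epsilon: add s8.
No new states can be added; the closed set is {s0, s2, s4, s6, s8, s9, s10}.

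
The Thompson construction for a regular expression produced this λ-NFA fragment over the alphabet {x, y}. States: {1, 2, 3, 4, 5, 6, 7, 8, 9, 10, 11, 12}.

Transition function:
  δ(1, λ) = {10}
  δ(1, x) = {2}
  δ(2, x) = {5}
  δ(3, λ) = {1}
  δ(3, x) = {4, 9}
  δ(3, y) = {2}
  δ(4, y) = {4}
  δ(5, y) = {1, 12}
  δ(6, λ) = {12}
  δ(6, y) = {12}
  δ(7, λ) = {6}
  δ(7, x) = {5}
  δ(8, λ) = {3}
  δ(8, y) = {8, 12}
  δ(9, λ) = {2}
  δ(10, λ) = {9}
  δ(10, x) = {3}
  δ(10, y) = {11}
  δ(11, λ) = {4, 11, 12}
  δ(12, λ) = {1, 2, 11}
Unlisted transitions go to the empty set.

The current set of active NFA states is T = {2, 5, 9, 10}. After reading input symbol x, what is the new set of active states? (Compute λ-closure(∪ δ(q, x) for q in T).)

2 on x → {5}.
10 on x → {3}.
No x-transition from 5, 9.
Union after reading x: {3, 5}.
Now take the λ-closure:
From 3 via λ: add 1.
From 1 via λ: add 10.
From 10 via λ: add 9.
From 9 via λ: add 2.
No new states can be added; the closed set is {1, 2, 3, 5, 9, 10}.

{1, 2, 3, 5, 9, 10}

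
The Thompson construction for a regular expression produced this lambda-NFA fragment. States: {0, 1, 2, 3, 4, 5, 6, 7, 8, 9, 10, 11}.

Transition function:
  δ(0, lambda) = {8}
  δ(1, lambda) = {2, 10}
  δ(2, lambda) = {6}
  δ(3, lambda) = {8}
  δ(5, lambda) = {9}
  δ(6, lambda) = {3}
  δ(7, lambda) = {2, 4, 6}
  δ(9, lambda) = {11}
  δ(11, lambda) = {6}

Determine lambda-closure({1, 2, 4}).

{1, 2, 3, 4, 6, 8, 10}

Start with {1, 2, 4}.
From 1 via lambda: add 10.
From 2 via lambda: add 6.
From 6 via lambda: add 3.
From 3 via lambda: add 8.
No new states can be added; the closed set is {1, 2, 3, 4, 6, 8, 10}.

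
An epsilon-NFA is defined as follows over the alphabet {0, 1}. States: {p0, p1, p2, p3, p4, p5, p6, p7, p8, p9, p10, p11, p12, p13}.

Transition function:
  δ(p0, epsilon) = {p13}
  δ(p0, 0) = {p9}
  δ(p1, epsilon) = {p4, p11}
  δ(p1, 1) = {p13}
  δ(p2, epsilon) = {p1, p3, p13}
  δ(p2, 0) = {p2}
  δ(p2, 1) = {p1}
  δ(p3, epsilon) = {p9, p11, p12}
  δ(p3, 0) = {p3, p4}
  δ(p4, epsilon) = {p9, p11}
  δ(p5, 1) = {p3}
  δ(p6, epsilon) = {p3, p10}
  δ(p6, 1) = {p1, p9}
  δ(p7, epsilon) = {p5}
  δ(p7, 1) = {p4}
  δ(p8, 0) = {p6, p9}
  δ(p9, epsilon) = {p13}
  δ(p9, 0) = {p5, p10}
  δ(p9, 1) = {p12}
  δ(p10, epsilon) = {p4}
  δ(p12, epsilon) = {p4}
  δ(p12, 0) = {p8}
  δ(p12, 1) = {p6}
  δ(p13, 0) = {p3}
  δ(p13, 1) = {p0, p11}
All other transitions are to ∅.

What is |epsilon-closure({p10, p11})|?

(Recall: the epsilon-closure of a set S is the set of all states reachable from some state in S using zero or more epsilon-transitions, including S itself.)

Start with {p10, p11}.
From p10 via epsilon: add p4.
From p4 via epsilon: add p9.
From p9 via epsilon: add p13.
epsilon-closure = {p4, p9, p10, p11, p13}, which has 5 states.

5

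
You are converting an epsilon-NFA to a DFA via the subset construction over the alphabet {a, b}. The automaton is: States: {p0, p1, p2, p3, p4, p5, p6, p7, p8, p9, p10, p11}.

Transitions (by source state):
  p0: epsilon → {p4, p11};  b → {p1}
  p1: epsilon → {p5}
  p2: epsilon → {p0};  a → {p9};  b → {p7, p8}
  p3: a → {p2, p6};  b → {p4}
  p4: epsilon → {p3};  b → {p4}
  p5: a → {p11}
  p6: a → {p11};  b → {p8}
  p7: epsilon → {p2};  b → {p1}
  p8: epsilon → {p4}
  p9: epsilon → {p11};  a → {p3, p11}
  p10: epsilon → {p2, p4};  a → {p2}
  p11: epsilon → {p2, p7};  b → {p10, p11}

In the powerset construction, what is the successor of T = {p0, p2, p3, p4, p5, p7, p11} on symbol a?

{p0, p2, p3, p4, p6, p7, p9, p11}

p2 on a → {p9}.
p3 on a → {p2, p6}.
p5 on a → {p11}.
No a-transition from p0, p4, p7, p11.
Union after reading a: {p2, p6, p9, p11}.
Now take the epsilon-closure:
From p2 via epsilon: add p0.
From p11 via epsilon: add p7.
From p0 via epsilon: add p4.
From p4 via epsilon: add p3.
No new states can be added; the closed set is {p0, p2, p3, p4, p6, p7, p9, p11}.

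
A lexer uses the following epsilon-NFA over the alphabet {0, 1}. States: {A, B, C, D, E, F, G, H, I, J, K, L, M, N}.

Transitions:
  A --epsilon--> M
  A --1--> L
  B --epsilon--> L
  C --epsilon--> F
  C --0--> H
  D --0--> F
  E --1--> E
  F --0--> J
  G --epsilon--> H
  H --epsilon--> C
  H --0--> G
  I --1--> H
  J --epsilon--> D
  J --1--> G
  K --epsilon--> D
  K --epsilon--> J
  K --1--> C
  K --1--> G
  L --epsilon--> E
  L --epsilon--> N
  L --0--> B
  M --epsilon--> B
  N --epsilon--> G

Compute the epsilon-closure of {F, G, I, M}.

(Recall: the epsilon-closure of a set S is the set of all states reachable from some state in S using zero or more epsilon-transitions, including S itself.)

Start with {F, G, I, M}.
From G via epsilon: add H.
From M via epsilon: add B.
From B via epsilon: add L.
From H via epsilon: add C.
From L via epsilon: add E, N.
No new states can be added; the closed set is {B, C, E, F, G, H, I, L, M, N}.

{B, C, E, F, G, H, I, L, M, N}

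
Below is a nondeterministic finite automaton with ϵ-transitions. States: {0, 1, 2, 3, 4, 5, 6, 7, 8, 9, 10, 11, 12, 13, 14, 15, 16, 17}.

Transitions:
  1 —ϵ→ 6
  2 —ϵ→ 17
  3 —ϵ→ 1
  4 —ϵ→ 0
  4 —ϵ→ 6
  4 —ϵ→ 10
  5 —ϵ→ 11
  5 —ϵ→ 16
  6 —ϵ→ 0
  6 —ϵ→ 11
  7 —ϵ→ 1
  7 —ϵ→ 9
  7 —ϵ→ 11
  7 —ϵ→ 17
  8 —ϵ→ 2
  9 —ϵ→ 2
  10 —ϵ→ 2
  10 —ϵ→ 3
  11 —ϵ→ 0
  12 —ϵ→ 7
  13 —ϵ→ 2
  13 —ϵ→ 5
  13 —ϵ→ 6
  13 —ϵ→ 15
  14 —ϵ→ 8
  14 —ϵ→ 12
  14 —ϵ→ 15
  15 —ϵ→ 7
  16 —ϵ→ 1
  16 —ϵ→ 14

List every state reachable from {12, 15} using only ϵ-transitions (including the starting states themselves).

Start with {12, 15}.
From 12 via ϵ: add 7.
From 7 via ϵ: add 1, 9, 11, 17.
From 1 via ϵ: add 6.
From 9 via ϵ: add 2.
From 11 via ϵ: add 0.
No new states can be added; the closed set is {0, 1, 2, 6, 7, 9, 11, 12, 15, 17}.

{0, 1, 2, 6, 7, 9, 11, 12, 15, 17}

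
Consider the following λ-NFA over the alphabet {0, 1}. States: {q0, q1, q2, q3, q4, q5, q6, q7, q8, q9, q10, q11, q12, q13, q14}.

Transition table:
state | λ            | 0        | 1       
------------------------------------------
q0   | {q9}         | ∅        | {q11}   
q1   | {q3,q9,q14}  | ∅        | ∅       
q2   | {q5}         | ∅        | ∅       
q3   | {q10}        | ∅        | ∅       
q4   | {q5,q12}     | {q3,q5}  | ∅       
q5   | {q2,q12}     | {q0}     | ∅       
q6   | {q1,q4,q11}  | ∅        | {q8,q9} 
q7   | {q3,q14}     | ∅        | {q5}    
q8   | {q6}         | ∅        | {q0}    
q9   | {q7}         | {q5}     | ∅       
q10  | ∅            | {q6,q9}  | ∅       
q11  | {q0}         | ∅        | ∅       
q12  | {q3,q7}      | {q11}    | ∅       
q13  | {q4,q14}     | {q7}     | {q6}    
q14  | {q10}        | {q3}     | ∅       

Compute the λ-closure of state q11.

{q0, q3, q7, q9, q10, q11, q14}

Start with {q11}.
From q11 via λ: add q0.
From q0 via λ: add q9.
From q9 via λ: add q7.
From q7 via λ: add q3, q14.
From q3 via λ: add q10.
No new states can be added; the closed set is {q0, q3, q7, q9, q10, q11, q14}.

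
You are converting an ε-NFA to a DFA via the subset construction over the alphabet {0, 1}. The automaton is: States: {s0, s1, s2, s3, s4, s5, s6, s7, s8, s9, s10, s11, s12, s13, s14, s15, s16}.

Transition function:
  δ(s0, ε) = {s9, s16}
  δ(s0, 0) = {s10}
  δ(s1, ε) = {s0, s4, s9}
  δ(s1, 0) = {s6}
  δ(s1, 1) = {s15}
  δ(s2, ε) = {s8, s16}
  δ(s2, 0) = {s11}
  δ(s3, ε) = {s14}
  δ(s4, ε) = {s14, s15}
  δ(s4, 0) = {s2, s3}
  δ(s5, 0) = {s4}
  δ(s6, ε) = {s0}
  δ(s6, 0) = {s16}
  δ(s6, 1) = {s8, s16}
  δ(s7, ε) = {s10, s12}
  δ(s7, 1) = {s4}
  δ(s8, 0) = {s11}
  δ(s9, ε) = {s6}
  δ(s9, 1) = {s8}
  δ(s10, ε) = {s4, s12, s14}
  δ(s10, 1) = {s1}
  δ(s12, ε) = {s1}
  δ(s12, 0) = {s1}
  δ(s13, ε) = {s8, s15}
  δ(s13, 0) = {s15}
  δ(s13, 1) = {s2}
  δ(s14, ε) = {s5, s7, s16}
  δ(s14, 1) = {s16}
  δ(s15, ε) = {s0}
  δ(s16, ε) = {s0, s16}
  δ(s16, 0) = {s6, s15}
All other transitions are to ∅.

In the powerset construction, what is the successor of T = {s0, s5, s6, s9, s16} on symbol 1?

{s0, s6, s8, s9, s16}

s6 on 1 → {s8, s16}.
s9 on 1 → {s8}.
No 1-transition from s0, s5, s16.
Union after reading 1: {s8, s16}.
Now take the ε-closure:
From s16 via ε: add s0.
From s0 via ε: add s9.
From s9 via ε: add s6.
No new states can be added; the closed set is {s0, s6, s8, s9, s16}.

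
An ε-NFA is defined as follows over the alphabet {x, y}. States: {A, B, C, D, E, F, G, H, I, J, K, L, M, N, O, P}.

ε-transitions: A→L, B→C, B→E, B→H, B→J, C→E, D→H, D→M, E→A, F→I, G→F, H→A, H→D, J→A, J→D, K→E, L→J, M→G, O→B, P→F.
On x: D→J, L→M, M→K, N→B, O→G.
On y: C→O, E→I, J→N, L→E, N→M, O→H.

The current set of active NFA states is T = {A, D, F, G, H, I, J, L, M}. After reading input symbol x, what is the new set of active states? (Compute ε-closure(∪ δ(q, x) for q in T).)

{A, D, E, F, G, H, I, J, K, L, M}

D on x → {J}.
L on x → {M}.
M on x → {K}.
No x-transition from A, F, G, H, I, J.
Union after reading x: {J, K, M}.
Now take the ε-closure:
From J via ε: add A, D.
From K via ε: add E.
From M via ε: add G.
From A via ε: add L.
From D via ε: add H.
From G via ε: add F.
From F via ε: add I.
No new states can be added; the closed set is {A, D, E, F, G, H, I, J, K, L, M}.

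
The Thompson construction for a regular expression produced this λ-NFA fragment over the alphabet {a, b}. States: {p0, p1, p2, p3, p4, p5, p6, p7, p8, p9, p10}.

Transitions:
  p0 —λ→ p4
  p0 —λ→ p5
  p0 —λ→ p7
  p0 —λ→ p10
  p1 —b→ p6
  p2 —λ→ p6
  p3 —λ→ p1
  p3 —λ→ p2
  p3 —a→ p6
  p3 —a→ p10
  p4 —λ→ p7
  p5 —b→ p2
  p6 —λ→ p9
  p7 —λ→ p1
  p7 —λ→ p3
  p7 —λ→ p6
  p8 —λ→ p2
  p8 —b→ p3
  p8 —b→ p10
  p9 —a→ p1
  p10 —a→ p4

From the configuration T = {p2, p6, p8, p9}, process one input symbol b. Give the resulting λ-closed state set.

p8 on b → {p3, p10}.
No b-transition from p2, p6, p9.
Union after reading b: {p3, p10}.
Now take the λ-closure:
From p3 via λ: add p1, p2.
From p2 via λ: add p6.
From p6 via λ: add p9.
No new states can be added; the closed set is {p1, p2, p3, p6, p9, p10}.

{p1, p2, p3, p6, p9, p10}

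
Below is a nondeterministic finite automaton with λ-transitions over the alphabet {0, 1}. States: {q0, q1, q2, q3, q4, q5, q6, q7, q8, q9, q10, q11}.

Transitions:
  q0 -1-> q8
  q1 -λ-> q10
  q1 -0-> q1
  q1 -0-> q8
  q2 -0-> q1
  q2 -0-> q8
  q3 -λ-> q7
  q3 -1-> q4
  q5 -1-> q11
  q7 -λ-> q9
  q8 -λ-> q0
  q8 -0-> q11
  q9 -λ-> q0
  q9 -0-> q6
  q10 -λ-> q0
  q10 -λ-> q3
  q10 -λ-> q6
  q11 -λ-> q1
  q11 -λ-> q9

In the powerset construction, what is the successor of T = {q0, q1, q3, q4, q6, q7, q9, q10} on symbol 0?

{q0, q1, q3, q6, q7, q8, q9, q10}

q1 on 0 → {q1, q8}.
q9 on 0 → {q6}.
No 0-transition from q0, q3, q4, q6, q7, q10.
Union after reading 0: {q1, q6, q8}.
Now take the λ-closure:
From q1 via λ: add q10.
From q8 via λ: add q0.
From q10 via λ: add q3.
From q3 via λ: add q7.
From q7 via λ: add q9.
No new states can be added; the closed set is {q0, q1, q3, q6, q7, q8, q9, q10}.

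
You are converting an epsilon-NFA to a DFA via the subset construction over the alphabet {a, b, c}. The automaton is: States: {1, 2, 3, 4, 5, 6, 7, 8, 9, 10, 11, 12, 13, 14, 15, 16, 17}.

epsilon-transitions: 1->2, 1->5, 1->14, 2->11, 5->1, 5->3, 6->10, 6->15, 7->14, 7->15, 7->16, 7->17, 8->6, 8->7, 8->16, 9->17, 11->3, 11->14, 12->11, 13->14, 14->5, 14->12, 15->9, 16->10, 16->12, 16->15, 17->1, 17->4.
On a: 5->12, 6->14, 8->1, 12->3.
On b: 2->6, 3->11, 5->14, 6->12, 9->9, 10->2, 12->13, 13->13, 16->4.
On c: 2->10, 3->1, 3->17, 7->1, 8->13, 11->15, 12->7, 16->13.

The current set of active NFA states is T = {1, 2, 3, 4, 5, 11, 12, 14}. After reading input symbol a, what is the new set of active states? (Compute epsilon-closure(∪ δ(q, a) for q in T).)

{1, 2, 3, 5, 11, 12, 14}

5 on a → {12}.
12 on a → {3}.
No a-transition from 1, 2, 3, 4, 11, 14.
Union after reading a: {3, 12}.
Now take the epsilon-closure:
From 12 via epsilon: add 11.
From 11 via epsilon: add 14.
From 14 via epsilon: add 5.
From 5 via epsilon: add 1.
From 1 via epsilon: add 2.
No new states can be added; the closed set is {1, 2, 3, 5, 11, 12, 14}.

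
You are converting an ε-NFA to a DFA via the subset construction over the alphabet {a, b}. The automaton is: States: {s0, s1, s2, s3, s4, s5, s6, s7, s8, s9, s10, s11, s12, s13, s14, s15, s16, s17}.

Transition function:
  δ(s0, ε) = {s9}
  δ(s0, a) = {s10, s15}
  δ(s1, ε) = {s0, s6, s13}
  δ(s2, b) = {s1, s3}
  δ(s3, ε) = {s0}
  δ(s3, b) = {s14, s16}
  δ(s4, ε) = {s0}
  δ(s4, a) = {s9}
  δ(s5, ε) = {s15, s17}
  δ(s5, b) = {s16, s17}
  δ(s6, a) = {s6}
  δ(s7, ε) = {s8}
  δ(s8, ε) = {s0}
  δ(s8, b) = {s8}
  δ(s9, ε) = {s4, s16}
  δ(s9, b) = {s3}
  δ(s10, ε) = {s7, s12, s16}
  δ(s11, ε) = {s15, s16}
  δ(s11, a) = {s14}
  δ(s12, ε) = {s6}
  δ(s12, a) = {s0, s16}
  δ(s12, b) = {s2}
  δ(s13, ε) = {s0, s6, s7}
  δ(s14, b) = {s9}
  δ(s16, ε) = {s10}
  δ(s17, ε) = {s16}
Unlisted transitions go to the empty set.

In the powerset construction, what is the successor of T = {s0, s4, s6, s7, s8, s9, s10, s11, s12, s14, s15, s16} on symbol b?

s8 on b → {s8}.
s9 on b → {s3}.
s12 on b → {s2}.
s14 on b → {s9}.
No b-transition from s0, s4, s6, s7, s10, s11, s15, s16.
Union after reading b: {s2, s3, s8, s9}.
Now take the ε-closure:
From s3 via ε: add s0.
From s9 via ε: add s4, s16.
From s16 via ε: add s10.
From s10 via ε: add s7, s12.
From s12 via ε: add s6.
No new states can be added; the closed set is {s0, s2, s3, s4, s6, s7, s8, s9, s10, s12, s16}.

{s0, s2, s3, s4, s6, s7, s8, s9, s10, s12, s16}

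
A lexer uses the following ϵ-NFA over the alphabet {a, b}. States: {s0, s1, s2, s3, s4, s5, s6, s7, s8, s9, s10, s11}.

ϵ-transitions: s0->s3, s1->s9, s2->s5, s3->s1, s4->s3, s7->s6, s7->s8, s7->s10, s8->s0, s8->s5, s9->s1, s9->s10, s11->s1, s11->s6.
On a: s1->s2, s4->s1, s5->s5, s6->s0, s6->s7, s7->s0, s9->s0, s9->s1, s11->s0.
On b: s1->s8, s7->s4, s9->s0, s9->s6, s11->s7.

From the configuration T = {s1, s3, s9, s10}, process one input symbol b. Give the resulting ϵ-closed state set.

{s0, s1, s3, s5, s6, s8, s9, s10}

s1 on b → {s8}.
s9 on b → {s0, s6}.
No b-transition from s3, s10.
Union after reading b: {s0, s6, s8}.
Now take the ϵ-closure:
From s0 via ϵ: add s3.
From s8 via ϵ: add s5.
From s3 via ϵ: add s1.
From s1 via ϵ: add s9.
From s9 via ϵ: add s10.
No new states can be added; the closed set is {s0, s1, s3, s5, s6, s8, s9, s10}.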